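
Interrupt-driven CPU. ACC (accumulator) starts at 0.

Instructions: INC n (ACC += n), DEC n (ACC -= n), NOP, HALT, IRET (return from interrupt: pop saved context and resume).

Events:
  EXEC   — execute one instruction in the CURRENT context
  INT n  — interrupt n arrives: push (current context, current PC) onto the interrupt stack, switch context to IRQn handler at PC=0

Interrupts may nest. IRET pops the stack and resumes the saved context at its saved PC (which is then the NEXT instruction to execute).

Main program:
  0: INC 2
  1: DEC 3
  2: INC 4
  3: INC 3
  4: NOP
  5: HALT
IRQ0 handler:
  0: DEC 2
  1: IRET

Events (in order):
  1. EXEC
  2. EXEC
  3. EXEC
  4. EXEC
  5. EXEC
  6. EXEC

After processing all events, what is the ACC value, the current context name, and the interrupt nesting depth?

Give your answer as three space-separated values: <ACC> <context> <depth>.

Event 1 (EXEC): [MAIN] PC=0: INC 2 -> ACC=2
Event 2 (EXEC): [MAIN] PC=1: DEC 3 -> ACC=-1
Event 3 (EXEC): [MAIN] PC=2: INC 4 -> ACC=3
Event 4 (EXEC): [MAIN] PC=3: INC 3 -> ACC=6
Event 5 (EXEC): [MAIN] PC=4: NOP
Event 6 (EXEC): [MAIN] PC=5: HALT

Answer: 6 MAIN 0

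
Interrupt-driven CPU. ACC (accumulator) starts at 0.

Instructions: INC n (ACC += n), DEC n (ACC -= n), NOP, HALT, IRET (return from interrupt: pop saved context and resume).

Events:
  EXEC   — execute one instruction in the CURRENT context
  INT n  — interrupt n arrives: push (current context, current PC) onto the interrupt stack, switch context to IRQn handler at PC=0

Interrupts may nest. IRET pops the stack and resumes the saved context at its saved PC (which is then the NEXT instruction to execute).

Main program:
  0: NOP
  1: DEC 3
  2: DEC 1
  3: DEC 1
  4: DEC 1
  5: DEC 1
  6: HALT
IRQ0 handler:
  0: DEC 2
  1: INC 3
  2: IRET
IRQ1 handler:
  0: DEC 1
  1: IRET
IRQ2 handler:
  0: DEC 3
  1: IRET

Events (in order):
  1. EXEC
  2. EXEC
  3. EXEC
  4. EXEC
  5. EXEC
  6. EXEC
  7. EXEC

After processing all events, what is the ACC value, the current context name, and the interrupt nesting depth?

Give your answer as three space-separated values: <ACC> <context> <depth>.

Answer: -7 MAIN 0

Derivation:
Event 1 (EXEC): [MAIN] PC=0: NOP
Event 2 (EXEC): [MAIN] PC=1: DEC 3 -> ACC=-3
Event 3 (EXEC): [MAIN] PC=2: DEC 1 -> ACC=-4
Event 4 (EXEC): [MAIN] PC=3: DEC 1 -> ACC=-5
Event 5 (EXEC): [MAIN] PC=4: DEC 1 -> ACC=-6
Event 6 (EXEC): [MAIN] PC=5: DEC 1 -> ACC=-7
Event 7 (EXEC): [MAIN] PC=6: HALT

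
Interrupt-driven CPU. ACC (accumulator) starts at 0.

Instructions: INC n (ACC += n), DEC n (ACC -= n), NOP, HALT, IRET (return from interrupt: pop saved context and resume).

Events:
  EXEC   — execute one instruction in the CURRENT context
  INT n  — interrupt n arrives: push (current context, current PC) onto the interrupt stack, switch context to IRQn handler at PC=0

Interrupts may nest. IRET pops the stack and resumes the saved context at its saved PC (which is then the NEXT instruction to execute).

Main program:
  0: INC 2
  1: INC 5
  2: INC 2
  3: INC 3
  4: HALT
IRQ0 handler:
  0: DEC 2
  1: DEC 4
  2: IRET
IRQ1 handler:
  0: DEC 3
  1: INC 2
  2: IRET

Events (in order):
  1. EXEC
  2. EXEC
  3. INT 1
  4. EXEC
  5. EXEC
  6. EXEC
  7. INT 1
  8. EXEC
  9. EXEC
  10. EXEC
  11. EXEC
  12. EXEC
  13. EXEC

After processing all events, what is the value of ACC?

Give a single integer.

Answer: 10

Derivation:
Event 1 (EXEC): [MAIN] PC=0: INC 2 -> ACC=2
Event 2 (EXEC): [MAIN] PC=1: INC 5 -> ACC=7
Event 3 (INT 1): INT 1 arrives: push (MAIN, PC=2), enter IRQ1 at PC=0 (depth now 1)
Event 4 (EXEC): [IRQ1] PC=0: DEC 3 -> ACC=4
Event 5 (EXEC): [IRQ1] PC=1: INC 2 -> ACC=6
Event 6 (EXEC): [IRQ1] PC=2: IRET -> resume MAIN at PC=2 (depth now 0)
Event 7 (INT 1): INT 1 arrives: push (MAIN, PC=2), enter IRQ1 at PC=0 (depth now 1)
Event 8 (EXEC): [IRQ1] PC=0: DEC 3 -> ACC=3
Event 9 (EXEC): [IRQ1] PC=1: INC 2 -> ACC=5
Event 10 (EXEC): [IRQ1] PC=2: IRET -> resume MAIN at PC=2 (depth now 0)
Event 11 (EXEC): [MAIN] PC=2: INC 2 -> ACC=7
Event 12 (EXEC): [MAIN] PC=3: INC 3 -> ACC=10
Event 13 (EXEC): [MAIN] PC=4: HALT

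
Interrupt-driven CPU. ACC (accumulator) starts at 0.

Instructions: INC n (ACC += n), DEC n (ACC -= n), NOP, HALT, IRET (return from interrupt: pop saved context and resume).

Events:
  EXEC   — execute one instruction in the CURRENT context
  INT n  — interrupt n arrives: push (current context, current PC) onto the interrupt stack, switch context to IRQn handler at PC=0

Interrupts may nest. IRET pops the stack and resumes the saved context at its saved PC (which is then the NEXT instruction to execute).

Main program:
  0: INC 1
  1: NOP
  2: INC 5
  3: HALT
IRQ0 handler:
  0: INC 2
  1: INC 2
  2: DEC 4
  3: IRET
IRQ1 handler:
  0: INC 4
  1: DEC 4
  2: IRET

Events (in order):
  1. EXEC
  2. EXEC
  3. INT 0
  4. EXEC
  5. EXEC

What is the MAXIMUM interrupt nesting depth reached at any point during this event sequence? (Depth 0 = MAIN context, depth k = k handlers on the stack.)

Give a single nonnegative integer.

Event 1 (EXEC): [MAIN] PC=0: INC 1 -> ACC=1 [depth=0]
Event 2 (EXEC): [MAIN] PC=1: NOP [depth=0]
Event 3 (INT 0): INT 0 arrives: push (MAIN, PC=2), enter IRQ0 at PC=0 (depth now 1) [depth=1]
Event 4 (EXEC): [IRQ0] PC=0: INC 2 -> ACC=3 [depth=1]
Event 5 (EXEC): [IRQ0] PC=1: INC 2 -> ACC=5 [depth=1]
Max depth observed: 1

Answer: 1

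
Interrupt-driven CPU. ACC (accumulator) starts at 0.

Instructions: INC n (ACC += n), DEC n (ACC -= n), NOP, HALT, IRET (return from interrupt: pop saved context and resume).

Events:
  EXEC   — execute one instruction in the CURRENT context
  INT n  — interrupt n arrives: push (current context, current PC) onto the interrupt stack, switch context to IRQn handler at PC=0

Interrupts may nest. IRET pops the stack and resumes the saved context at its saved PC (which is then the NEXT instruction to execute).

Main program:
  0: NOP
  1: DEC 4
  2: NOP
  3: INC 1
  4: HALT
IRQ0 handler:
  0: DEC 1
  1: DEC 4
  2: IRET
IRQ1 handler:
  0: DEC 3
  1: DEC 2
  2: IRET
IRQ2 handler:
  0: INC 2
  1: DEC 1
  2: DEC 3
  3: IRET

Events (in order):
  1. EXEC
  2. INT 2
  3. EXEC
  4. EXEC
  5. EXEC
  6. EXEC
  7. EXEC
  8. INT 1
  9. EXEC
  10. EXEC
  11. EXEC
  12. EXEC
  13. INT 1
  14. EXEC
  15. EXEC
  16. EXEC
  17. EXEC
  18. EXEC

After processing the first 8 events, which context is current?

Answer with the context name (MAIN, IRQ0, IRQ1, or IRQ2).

Event 1 (EXEC): [MAIN] PC=0: NOP
Event 2 (INT 2): INT 2 arrives: push (MAIN, PC=1), enter IRQ2 at PC=0 (depth now 1)
Event 3 (EXEC): [IRQ2] PC=0: INC 2 -> ACC=2
Event 4 (EXEC): [IRQ2] PC=1: DEC 1 -> ACC=1
Event 5 (EXEC): [IRQ2] PC=2: DEC 3 -> ACC=-2
Event 6 (EXEC): [IRQ2] PC=3: IRET -> resume MAIN at PC=1 (depth now 0)
Event 7 (EXEC): [MAIN] PC=1: DEC 4 -> ACC=-6
Event 8 (INT 1): INT 1 arrives: push (MAIN, PC=2), enter IRQ1 at PC=0 (depth now 1)

Answer: IRQ1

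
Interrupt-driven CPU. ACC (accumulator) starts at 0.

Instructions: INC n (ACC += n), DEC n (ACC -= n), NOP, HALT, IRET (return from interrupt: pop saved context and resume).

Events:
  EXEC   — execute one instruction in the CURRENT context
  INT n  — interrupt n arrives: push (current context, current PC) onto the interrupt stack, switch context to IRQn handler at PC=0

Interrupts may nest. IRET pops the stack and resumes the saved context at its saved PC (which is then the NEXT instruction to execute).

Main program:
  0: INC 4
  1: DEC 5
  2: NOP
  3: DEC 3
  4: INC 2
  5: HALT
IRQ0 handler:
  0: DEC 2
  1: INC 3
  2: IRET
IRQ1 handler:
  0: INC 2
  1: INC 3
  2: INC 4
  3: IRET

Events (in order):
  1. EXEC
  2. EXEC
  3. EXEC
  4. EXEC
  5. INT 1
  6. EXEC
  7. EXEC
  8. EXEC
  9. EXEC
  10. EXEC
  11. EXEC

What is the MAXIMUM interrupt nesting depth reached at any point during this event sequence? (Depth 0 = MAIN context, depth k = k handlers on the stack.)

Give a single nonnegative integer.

Event 1 (EXEC): [MAIN] PC=0: INC 4 -> ACC=4 [depth=0]
Event 2 (EXEC): [MAIN] PC=1: DEC 5 -> ACC=-1 [depth=0]
Event 3 (EXEC): [MAIN] PC=2: NOP [depth=0]
Event 4 (EXEC): [MAIN] PC=3: DEC 3 -> ACC=-4 [depth=0]
Event 5 (INT 1): INT 1 arrives: push (MAIN, PC=4), enter IRQ1 at PC=0 (depth now 1) [depth=1]
Event 6 (EXEC): [IRQ1] PC=0: INC 2 -> ACC=-2 [depth=1]
Event 7 (EXEC): [IRQ1] PC=1: INC 3 -> ACC=1 [depth=1]
Event 8 (EXEC): [IRQ1] PC=2: INC 4 -> ACC=5 [depth=1]
Event 9 (EXEC): [IRQ1] PC=3: IRET -> resume MAIN at PC=4 (depth now 0) [depth=0]
Event 10 (EXEC): [MAIN] PC=4: INC 2 -> ACC=7 [depth=0]
Event 11 (EXEC): [MAIN] PC=5: HALT [depth=0]
Max depth observed: 1

Answer: 1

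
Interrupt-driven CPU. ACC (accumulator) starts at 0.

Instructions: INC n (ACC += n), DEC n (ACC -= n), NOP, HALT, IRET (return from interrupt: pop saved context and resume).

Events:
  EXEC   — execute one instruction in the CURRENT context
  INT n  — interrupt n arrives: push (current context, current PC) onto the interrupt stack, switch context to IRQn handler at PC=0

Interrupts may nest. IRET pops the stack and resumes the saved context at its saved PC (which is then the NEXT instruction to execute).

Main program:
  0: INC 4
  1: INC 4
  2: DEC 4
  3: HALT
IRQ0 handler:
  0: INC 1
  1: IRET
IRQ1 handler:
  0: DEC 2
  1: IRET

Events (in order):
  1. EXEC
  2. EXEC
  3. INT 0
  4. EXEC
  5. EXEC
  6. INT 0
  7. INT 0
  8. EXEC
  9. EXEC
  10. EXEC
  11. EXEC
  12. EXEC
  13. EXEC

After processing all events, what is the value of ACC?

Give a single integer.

Event 1 (EXEC): [MAIN] PC=0: INC 4 -> ACC=4
Event 2 (EXEC): [MAIN] PC=1: INC 4 -> ACC=8
Event 3 (INT 0): INT 0 arrives: push (MAIN, PC=2), enter IRQ0 at PC=0 (depth now 1)
Event 4 (EXEC): [IRQ0] PC=0: INC 1 -> ACC=9
Event 5 (EXEC): [IRQ0] PC=1: IRET -> resume MAIN at PC=2 (depth now 0)
Event 6 (INT 0): INT 0 arrives: push (MAIN, PC=2), enter IRQ0 at PC=0 (depth now 1)
Event 7 (INT 0): INT 0 arrives: push (IRQ0, PC=0), enter IRQ0 at PC=0 (depth now 2)
Event 8 (EXEC): [IRQ0] PC=0: INC 1 -> ACC=10
Event 9 (EXEC): [IRQ0] PC=1: IRET -> resume IRQ0 at PC=0 (depth now 1)
Event 10 (EXEC): [IRQ0] PC=0: INC 1 -> ACC=11
Event 11 (EXEC): [IRQ0] PC=1: IRET -> resume MAIN at PC=2 (depth now 0)
Event 12 (EXEC): [MAIN] PC=2: DEC 4 -> ACC=7
Event 13 (EXEC): [MAIN] PC=3: HALT

Answer: 7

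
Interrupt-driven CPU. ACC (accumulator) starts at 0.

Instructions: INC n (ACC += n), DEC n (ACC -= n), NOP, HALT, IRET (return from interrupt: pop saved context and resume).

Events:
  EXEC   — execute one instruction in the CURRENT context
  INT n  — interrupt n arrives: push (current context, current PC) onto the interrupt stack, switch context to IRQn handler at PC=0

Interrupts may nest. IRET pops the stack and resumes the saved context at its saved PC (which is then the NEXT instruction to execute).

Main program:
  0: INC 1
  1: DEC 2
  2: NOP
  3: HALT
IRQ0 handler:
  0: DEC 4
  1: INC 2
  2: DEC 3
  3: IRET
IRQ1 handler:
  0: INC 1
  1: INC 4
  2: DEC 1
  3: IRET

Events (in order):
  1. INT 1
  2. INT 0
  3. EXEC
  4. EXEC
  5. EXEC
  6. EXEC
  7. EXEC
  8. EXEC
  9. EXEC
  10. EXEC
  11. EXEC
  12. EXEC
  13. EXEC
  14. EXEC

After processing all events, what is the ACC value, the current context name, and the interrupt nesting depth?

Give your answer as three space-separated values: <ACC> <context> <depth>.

Answer: -2 MAIN 0

Derivation:
Event 1 (INT 1): INT 1 arrives: push (MAIN, PC=0), enter IRQ1 at PC=0 (depth now 1)
Event 2 (INT 0): INT 0 arrives: push (IRQ1, PC=0), enter IRQ0 at PC=0 (depth now 2)
Event 3 (EXEC): [IRQ0] PC=0: DEC 4 -> ACC=-4
Event 4 (EXEC): [IRQ0] PC=1: INC 2 -> ACC=-2
Event 5 (EXEC): [IRQ0] PC=2: DEC 3 -> ACC=-5
Event 6 (EXEC): [IRQ0] PC=3: IRET -> resume IRQ1 at PC=0 (depth now 1)
Event 7 (EXEC): [IRQ1] PC=0: INC 1 -> ACC=-4
Event 8 (EXEC): [IRQ1] PC=1: INC 4 -> ACC=0
Event 9 (EXEC): [IRQ1] PC=2: DEC 1 -> ACC=-1
Event 10 (EXEC): [IRQ1] PC=3: IRET -> resume MAIN at PC=0 (depth now 0)
Event 11 (EXEC): [MAIN] PC=0: INC 1 -> ACC=0
Event 12 (EXEC): [MAIN] PC=1: DEC 2 -> ACC=-2
Event 13 (EXEC): [MAIN] PC=2: NOP
Event 14 (EXEC): [MAIN] PC=3: HALT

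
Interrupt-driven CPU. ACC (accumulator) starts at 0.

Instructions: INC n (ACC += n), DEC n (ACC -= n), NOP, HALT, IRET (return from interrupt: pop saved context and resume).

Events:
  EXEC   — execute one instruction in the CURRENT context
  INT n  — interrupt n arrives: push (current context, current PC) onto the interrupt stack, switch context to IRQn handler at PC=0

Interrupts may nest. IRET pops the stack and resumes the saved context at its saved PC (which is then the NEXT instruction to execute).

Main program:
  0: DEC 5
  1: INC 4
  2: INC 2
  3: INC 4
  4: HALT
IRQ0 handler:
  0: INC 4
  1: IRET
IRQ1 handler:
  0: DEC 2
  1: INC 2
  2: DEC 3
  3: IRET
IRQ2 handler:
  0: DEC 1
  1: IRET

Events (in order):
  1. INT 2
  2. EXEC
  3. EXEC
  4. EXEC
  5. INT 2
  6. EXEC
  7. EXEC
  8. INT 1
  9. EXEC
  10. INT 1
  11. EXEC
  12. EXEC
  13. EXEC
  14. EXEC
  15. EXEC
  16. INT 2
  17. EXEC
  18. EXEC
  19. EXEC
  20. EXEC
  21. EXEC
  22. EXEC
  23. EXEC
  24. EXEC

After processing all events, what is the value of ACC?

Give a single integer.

Event 1 (INT 2): INT 2 arrives: push (MAIN, PC=0), enter IRQ2 at PC=0 (depth now 1)
Event 2 (EXEC): [IRQ2] PC=0: DEC 1 -> ACC=-1
Event 3 (EXEC): [IRQ2] PC=1: IRET -> resume MAIN at PC=0 (depth now 0)
Event 4 (EXEC): [MAIN] PC=0: DEC 5 -> ACC=-6
Event 5 (INT 2): INT 2 arrives: push (MAIN, PC=1), enter IRQ2 at PC=0 (depth now 1)
Event 6 (EXEC): [IRQ2] PC=0: DEC 1 -> ACC=-7
Event 7 (EXEC): [IRQ2] PC=1: IRET -> resume MAIN at PC=1 (depth now 0)
Event 8 (INT 1): INT 1 arrives: push (MAIN, PC=1), enter IRQ1 at PC=0 (depth now 1)
Event 9 (EXEC): [IRQ1] PC=0: DEC 2 -> ACC=-9
Event 10 (INT 1): INT 1 arrives: push (IRQ1, PC=1), enter IRQ1 at PC=0 (depth now 2)
Event 11 (EXEC): [IRQ1] PC=0: DEC 2 -> ACC=-11
Event 12 (EXEC): [IRQ1] PC=1: INC 2 -> ACC=-9
Event 13 (EXEC): [IRQ1] PC=2: DEC 3 -> ACC=-12
Event 14 (EXEC): [IRQ1] PC=3: IRET -> resume IRQ1 at PC=1 (depth now 1)
Event 15 (EXEC): [IRQ1] PC=1: INC 2 -> ACC=-10
Event 16 (INT 2): INT 2 arrives: push (IRQ1, PC=2), enter IRQ2 at PC=0 (depth now 2)
Event 17 (EXEC): [IRQ2] PC=0: DEC 1 -> ACC=-11
Event 18 (EXEC): [IRQ2] PC=1: IRET -> resume IRQ1 at PC=2 (depth now 1)
Event 19 (EXEC): [IRQ1] PC=2: DEC 3 -> ACC=-14
Event 20 (EXEC): [IRQ1] PC=3: IRET -> resume MAIN at PC=1 (depth now 0)
Event 21 (EXEC): [MAIN] PC=1: INC 4 -> ACC=-10
Event 22 (EXEC): [MAIN] PC=2: INC 2 -> ACC=-8
Event 23 (EXEC): [MAIN] PC=3: INC 4 -> ACC=-4
Event 24 (EXEC): [MAIN] PC=4: HALT

Answer: -4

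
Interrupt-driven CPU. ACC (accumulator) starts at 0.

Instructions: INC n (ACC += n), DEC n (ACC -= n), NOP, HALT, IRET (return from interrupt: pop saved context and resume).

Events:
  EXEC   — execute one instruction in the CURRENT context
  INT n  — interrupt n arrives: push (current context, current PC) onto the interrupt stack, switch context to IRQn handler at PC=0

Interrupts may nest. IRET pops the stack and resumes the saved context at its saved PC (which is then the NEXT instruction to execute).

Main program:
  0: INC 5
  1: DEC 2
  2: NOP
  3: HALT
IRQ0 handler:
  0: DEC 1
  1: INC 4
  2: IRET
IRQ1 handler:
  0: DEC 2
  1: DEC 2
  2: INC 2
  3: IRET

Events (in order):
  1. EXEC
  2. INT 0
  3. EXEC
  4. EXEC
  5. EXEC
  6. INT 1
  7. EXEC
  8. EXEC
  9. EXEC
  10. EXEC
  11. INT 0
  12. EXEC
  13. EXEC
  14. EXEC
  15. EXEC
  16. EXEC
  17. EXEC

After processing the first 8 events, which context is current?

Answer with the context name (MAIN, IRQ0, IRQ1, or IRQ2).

Event 1 (EXEC): [MAIN] PC=0: INC 5 -> ACC=5
Event 2 (INT 0): INT 0 arrives: push (MAIN, PC=1), enter IRQ0 at PC=0 (depth now 1)
Event 3 (EXEC): [IRQ0] PC=0: DEC 1 -> ACC=4
Event 4 (EXEC): [IRQ0] PC=1: INC 4 -> ACC=8
Event 5 (EXEC): [IRQ0] PC=2: IRET -> resume MAIN at PC=1 (depth now 0)
Event 6 (INT 1): INT 1 arrives: push (MAIN, PC=1), enter IRQ1 at PC=0 (depth now 1)
Event 7 (EXEC): [IRQ1] PC=0: DEC 2 -> ACC=6
Event 8 (EXEC): [IRQ1] PC=1: DEC 2 -> ACC=4

Answer: IRQ1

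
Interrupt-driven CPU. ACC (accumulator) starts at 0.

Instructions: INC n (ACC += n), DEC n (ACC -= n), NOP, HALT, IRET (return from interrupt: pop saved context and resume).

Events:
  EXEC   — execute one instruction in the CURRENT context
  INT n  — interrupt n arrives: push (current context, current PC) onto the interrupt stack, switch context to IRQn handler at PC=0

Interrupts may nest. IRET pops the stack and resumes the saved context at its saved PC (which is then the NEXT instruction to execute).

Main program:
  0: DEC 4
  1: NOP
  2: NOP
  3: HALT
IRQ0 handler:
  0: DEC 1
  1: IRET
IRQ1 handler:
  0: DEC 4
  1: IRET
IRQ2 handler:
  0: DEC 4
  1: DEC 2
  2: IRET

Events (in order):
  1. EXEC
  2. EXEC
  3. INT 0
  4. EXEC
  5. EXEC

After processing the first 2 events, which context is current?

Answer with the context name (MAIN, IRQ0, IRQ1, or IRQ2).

Answer: MAIN

Derivation:
Event 1 (EXEC): [MAIN] PC=0: DEC 4 -> ACC=-4
Event 2 (EXEC): [MAIN] PC=1: NOP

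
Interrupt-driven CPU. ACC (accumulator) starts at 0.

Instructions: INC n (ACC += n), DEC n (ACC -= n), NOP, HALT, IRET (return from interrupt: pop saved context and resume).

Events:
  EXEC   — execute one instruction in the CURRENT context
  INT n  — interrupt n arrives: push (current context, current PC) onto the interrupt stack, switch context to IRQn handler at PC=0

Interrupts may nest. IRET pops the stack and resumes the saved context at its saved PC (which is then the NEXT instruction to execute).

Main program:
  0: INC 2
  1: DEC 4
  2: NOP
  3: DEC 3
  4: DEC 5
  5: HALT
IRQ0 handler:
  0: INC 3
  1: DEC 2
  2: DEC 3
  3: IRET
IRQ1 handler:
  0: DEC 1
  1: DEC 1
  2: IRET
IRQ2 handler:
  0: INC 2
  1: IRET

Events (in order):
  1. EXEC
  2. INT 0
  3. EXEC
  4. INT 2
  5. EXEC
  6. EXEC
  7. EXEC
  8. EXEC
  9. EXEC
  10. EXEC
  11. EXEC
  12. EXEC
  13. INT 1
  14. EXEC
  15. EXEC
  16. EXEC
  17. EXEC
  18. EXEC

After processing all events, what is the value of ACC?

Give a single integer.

Answer: -12

Derivation:
Event 1 (EXEC): [MAIN] PC=0: INC 2 -> ACC=2
Event 2 (INT 0): INT 0 arrives: push (MAIN, PC=1), enter IRQ0 at PC=0 (depth now 1)
Event 3 (EXEC): [IRQ0] PC=0: INC 3 -> ACC=5
Event 4 (INT 2): INT 2 arrives: push (IRQ0, PC=1), enter IRQ2 at PC=0 (depth now 2)
Event 5 (EXEC): [IRQ2] PC=0: INC 2 -> ACC=7
Event 6 (EXEC): [IRQ2] PC=1: IRET -> resume IRQ0 at PC=1 (depth now 1)
Event 7 (EXEC): [IRQ0] PC=1: DEC 2 -> ACC=5
Event 8 (EXEC): [IRQ0] PC=2: DEC 3 -> ACC=2
Event 9 (EXEC): [IRQ0] PC=3: IRET -> resume MAIN at PC=1 (depth now 0)
Event 10 (EXEC): [MAIN] PC=1: DEC 4 -> ACC=-2
Event 11 (EXEC): [MAIN] PC=2: NOP
Event 12 (EXEC): [MAIN] PC=3: DEC 3 -> ACC=-5
Event 13 (INT 1): INT 1 arrives: push (MAIN, PC=4), enter IRQ1 at PC=0 (depth now 1)
Event 14 (EXEC): [IRQ1] PC=0: DEC 1 -> ACC=-6
Event 15 (EXEC): [IRQ1] PC=1: DEC 1 -> ACC=-7
Event 16 (EXEC): [IRQ1] PC=2: IRET -> resume MAIN at PC=4 (depth now 0)
Event 17 (EXEC): [MAIN] PC=4: DEC 5 -> ACC=-12
Event 18 (EXEC): [MAIN] PC=5: HALT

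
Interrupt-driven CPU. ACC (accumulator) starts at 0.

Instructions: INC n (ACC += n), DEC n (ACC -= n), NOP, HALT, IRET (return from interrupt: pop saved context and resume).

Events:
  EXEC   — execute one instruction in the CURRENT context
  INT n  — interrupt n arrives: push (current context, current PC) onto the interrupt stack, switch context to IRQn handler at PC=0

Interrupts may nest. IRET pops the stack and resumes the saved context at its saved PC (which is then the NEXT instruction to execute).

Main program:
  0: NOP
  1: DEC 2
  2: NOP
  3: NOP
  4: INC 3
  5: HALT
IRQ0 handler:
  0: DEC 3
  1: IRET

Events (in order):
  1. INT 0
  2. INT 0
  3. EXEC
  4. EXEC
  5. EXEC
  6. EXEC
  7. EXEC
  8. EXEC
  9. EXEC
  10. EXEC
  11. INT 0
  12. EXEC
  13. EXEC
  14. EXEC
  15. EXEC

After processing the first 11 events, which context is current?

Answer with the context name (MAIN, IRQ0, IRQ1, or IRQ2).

Answer: IRQ0

Derivation:
Event 1 (INT 0): INT 0 arrives: push (MAIN, PC=0), enter IRQ0 at PC=0 (depth now 1)
Event 2 (INT 0): INT 0 arrives: push (IRQ0, PC=0), enter IRQ0 at PC=0 (depth now 2)
Event 3 (EXEC): [IRQ0] PC=0: DEC 3 -> ACC=-3
Event 4 (EXEC): [IRQ0] PC=1: IRET -> resume IRQ0 at PC=0 (depth now 1)
Event 5 (EXEC): [IRQ0] PC=0: DEC 3 -> ACC=-6
Event 6 (EXEC): [IRQ0] PC=1: IRET -> resume MAIN at PC=0 (depth now 0)
Event 7 (EXEC): [MAIN] PC=0: NOP
Event 8 (EXEC): [MAIN] PC=1: DEC 2 -> ACC=-8
Event 9 (EXEC): [MAIN] PC=2: NOP
Event 10 (EXEC): [MAIN] PC=3: NOP
Event 11 (INT 0): INT 0 arrives: push (MAIN, PC=4), enter IRQ0 at PC=0 (depth now 1)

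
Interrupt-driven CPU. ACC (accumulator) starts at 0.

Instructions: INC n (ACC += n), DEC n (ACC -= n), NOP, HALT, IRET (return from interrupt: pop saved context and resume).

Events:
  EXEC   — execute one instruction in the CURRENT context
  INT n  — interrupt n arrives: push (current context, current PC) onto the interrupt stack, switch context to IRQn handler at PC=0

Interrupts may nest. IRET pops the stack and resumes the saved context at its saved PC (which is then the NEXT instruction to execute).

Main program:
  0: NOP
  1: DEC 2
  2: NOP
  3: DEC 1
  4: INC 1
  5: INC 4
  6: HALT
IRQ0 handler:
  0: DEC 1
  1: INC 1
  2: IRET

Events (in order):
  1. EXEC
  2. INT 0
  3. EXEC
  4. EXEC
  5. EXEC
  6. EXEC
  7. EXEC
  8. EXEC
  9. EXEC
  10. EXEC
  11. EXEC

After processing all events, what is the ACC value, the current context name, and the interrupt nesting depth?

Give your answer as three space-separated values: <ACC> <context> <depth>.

Event 1 (EXEC): [MAIN] PC=0: NOP
Event 2 (INT 0): INT 0 arrives: push (MAIN, PC=1), enter IRQ0 at PC=0 (depth now 1)
Event 3 (EXEC): [IRQ0] PC=0: DEC 1 -> ACC=-1
Event 4 (EXEC): [IRQ0] PC=1: INC 1 -> ACC=0
Event 5 (EXEC): [IRQ0] PC=2: IRET -> resume MAIN at PC=1 (depth now 0)
Event 6 (EXEC): [MAIN] PC=1: DEC 2 -> ACC=-2
Event 7 (EXEC): [MAIN] PC=2: NOP
Event 8 (EXEC): [MAIN] PC=3: DEC 1 -> ACC=-3
Event 9 (EXEC): [MAIN] PC=4: INC 1 -> ACC=-2
Event 10 (EXEC): [MAIN] PC=5: INC 4 -> ACC=2
Event 11 (EXEC): [MAIN] PC=6: HALT

Answer: 2 MAIN 0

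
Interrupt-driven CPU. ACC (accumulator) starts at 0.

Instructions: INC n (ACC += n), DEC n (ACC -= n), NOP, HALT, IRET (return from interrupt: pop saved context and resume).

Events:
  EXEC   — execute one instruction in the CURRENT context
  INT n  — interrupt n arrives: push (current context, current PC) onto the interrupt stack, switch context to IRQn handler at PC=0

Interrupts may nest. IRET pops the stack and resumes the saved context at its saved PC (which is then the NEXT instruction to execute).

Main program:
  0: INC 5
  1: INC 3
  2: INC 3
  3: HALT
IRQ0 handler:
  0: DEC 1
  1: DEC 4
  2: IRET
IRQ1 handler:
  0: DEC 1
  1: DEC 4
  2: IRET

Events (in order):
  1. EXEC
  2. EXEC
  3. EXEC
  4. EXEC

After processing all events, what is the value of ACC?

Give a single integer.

Answer: 11

Derivation:
Event 1 (EXEC): [MAIN] PC=0: INC 5 -> ACC=5
Event 2 (EXEC): [MAIN] PC=1: INC 3 -> ACC=8
Event 3 (EXEC): [MAIN] PC=2: INC 3 -> ACC=11
Event 4 (EXEC): [MAIN] PC=3: HALT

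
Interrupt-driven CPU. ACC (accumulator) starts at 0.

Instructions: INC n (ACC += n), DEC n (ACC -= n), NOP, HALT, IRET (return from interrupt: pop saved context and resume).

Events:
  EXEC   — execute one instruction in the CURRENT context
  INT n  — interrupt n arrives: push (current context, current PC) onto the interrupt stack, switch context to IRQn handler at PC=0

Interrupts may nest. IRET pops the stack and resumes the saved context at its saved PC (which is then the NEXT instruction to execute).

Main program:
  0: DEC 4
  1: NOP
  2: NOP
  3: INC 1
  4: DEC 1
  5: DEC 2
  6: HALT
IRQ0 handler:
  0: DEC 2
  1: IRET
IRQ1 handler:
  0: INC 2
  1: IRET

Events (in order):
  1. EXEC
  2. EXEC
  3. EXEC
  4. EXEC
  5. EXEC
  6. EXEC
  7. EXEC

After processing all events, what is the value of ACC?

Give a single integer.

Event 1 (EXEC): [MAIN] PC=0: DEC 4 -> ACC=-4
Event 2 (EXEC): [MAIN] PC=1: NOP
Event 3 (EXEC): [MAIN] PC=2: NOP
Event 4 (EXEC): [MAIN] PC=3: INC 1 -> ACC=-3
Event 5 (EXEC): [MAIN] PC=4: DEC 1 -> ACC=-4
Event 6 (EXEC): [MAIN] PC=5: DEC 2 -> ACC=-6
Event 7 (EXEC): [MAIN] PC=6: HALT

Answer: -6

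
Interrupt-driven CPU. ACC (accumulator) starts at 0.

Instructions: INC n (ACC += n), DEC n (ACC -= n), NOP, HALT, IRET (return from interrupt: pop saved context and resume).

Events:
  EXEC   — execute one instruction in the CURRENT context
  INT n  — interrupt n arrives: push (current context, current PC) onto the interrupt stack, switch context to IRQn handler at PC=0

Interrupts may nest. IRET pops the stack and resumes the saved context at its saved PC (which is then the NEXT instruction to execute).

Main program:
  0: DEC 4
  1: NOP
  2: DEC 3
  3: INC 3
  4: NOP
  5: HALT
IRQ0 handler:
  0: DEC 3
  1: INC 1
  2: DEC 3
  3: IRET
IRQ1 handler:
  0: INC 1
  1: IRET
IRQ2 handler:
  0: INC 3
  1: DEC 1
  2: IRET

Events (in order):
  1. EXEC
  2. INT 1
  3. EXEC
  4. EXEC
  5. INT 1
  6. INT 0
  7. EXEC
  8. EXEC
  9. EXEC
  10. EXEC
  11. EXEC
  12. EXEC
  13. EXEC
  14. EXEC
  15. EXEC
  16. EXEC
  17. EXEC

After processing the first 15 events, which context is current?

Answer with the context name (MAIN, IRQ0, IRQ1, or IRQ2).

Answer: MAIN

Derivation:
Event 1 (EXEC): [MAIN] PC=0: DEC 4 -> ACC=-4
Event 2 (INT 1): INT 1 arrives: push (MAIN, PC=1), enter IRQ1 at PC=0 (depth now 1)
Event 3 (EXEC): [IRQ1] PC=0: INC 1 -> ACC=-3
Event 4 (EXEC): [IRQ1] PC=1: IRET -> resume MAIN at PC=1 (depth now 0)
Event 5 (INT 1): INT 1 arrives: push (MAIN, PC=1), enter IRQ1 at PC=0 (depth now 1)
Event 6 (INT 0): INT 0 arrives: push (IRQ1, PC=0), enter IRQ0 at PC=0 (depth now 2)
Event 7 (EXEC): [IRQ0] PC=0: DEC 3 -> ACC=-6
Event 8 (EXEC): [IRQ0] PC=1: INC 1 -> ACC=-5
Event 9 (EXEC): [IRQ0] PC=2: DEC 3 -> ACC=-8
Event 10 (EXEC): [IRQ0] PC=3: IRET -> resume IRQ1 at PC=0 (depth now 1)
Event 11 (EXEC): [IRQ1] PC=0: INC 1 -> ACC=-7
Event 12 (EXEC): [IRQ1] PC=1: IRET -> resume MAIN at PC=1 (depth now 0)
Event 13 (EXEC): [MAIN] PC=1: NOP
Event 14 (EXEC): [MAIN] PC=2: DEC 3 -> ACC=-10
Event 15 (EXEC): [MAIN] PC=3: INC 3 -> ACC=-7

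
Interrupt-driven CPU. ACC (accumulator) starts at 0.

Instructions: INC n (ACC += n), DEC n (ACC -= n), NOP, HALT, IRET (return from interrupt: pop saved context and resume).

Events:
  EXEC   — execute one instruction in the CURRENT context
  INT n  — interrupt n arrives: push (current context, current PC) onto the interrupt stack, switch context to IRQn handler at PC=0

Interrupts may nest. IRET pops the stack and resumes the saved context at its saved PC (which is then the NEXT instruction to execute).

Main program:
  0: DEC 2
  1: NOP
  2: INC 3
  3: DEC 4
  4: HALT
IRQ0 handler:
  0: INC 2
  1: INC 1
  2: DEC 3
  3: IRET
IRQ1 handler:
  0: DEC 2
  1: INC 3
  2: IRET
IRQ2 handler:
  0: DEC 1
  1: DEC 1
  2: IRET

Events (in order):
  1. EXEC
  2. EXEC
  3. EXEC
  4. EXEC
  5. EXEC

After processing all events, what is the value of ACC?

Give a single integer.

Event 1 (EXEC): [MAIN] PC=0: DEC 2 -> ACC=-2
Event 2 (EXEC): [MAIN] PC=1: NOP
Event 3 (EXEC): [MAIN] PC=2: INC 3 -> ACC=1
Event 4 (EXEC): [MAIN] PC=3: DEC 4 -> ACC=-3
Event 5 (EXEC): [MAIN] PC=4: HALT

Answer: -3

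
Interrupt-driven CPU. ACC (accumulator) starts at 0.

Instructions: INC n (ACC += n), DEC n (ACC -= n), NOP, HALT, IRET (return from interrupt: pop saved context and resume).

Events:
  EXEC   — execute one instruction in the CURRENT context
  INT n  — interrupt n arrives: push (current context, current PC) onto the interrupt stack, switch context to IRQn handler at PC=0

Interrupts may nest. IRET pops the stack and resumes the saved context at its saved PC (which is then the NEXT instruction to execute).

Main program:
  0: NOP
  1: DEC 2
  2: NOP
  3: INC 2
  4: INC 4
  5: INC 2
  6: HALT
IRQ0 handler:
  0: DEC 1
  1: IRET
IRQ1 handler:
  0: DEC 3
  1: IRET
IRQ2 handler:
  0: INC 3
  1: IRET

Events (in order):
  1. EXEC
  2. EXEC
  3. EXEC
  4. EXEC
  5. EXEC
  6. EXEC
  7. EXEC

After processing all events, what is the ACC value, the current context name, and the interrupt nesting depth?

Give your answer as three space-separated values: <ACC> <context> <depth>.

Answer: 6 MAIN 0

Derivation:
Event 1 (EXEC): [MAIN] PC=0: NOP
Event 2 (EXEC): [MAIN] PC=1: DEC 2 -> ACC=-2
Event 3 (EXEC): [MAIN] PC=2: NOP
Event 4 (EXEC): [MAIN] PC=3: INC 2 -> ACC=0
Event 5 (EXEC): [MAIN] PC=4: INC 4 -> ACC=4
Event 6 (EXEC): [MAIN] PC=5: INC 2 -> ACC=6
Event 7 (EXEC): [MAIN] PC=6: HALT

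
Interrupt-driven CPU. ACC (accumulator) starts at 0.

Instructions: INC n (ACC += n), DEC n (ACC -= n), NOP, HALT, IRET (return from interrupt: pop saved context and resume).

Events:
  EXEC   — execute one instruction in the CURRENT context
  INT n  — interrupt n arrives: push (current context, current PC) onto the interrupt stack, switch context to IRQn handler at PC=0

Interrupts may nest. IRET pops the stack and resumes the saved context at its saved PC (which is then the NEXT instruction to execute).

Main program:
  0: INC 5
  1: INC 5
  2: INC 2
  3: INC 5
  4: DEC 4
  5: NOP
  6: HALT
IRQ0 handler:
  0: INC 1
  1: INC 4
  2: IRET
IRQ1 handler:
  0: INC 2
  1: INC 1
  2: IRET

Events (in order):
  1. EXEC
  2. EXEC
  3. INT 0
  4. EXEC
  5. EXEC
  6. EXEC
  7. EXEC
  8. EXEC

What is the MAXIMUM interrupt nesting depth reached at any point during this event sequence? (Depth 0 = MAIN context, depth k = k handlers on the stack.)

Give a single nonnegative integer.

Answer: 1

Derivation:
Event 1 (EXEC): [MAIN] PC=0: INC 5 -> ACC=5 [depth=0]
Event 2 (EXEC): [MAIN] PC=1: INC 5 -> ACC=10 [depth=0]
Event 3 (INT 0): INT 0 arrives: push (MAIN, PC=2), enter IRQ0 at PC=0 (depth now 1) [depth=1]
Event 4 (EXEC): [IRQ0] PC=0: INC 1 -> ACC=11 [depth=1]
Event 5 (EXEC): [IRQ0] PC=1: INC 4 -> ACC=15 [depth=1]
Event 6 (EXEC): [IRQ0] PC=2: IRET -> resume MAIN at PC=2 (depth now 0) [depth=0]
Event 7 (EXEC): [MAIN] PC=2: INC 2 -> ACC=17 [depth=0]
Event 8 (EXEC): [MAIN] PC=3: INC 5 -> ACC=22 [depth=0]
Max depth observed: 1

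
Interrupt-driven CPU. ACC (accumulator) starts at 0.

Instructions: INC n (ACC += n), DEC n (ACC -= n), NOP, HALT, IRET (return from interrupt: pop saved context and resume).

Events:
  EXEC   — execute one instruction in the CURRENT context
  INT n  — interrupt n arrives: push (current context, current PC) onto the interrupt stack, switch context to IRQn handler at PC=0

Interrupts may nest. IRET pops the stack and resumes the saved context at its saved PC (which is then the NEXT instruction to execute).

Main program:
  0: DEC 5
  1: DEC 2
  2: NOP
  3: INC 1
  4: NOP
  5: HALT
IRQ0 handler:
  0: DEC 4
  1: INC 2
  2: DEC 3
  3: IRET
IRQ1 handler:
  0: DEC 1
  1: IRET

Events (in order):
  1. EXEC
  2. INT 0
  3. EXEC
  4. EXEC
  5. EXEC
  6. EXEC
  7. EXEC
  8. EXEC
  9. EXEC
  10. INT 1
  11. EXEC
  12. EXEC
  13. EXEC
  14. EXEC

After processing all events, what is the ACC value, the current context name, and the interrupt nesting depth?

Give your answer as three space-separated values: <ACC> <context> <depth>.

Event 1 (EXEC): [MAIN] PC=0: DEC 5 -> ACC=-5
Event 2 (INT 0): INT 0 arrives: push (MAIN, PC=1), enter IRQ0 at PC=0 (depth now 1)
Event 3 (EXEC): [IRQ0] PC=0: DEC 4 -> ACC=-9
Event 4 (EXEC): [IRQ0] PC=1: INC 2 -> ACC=-7
Event 5 (EXEC): [IRQ0] PC=2: DEC 3 -> ACC=-10
Event 6 (EXEC): [IRQ0] PC=3: IRET -> resume MAIN at PC=1 (depth now 0)
Event 7 (EXEC): [MAIN] PC=1: DEC 2 -> ACC=-12
Event 8 (EXEC): [MAIN] PC=2: NOP
Event 9 (EXEC): [MAIN] PC=3: INC 1 -> ACC=-11
Event 10 (INT 1): INT 1 arrives: push (MAIN, PC=4), enter IRQ1 at PC=0 (depth now 1)
Event 11 (EXEC): [IRQ1] PC=0: DEC 1 -> ACC=-12
Event 12 (EXEC): [IRQ1] PC=1: IRET -> resume MAIN at PC=4 (depth now 0)
Event 13 (EXEC): [MAIN] PC=4: NOP
Event 14 (EXEC): [MAIN] PC=5: HALT

Answer: -12 MAIN 0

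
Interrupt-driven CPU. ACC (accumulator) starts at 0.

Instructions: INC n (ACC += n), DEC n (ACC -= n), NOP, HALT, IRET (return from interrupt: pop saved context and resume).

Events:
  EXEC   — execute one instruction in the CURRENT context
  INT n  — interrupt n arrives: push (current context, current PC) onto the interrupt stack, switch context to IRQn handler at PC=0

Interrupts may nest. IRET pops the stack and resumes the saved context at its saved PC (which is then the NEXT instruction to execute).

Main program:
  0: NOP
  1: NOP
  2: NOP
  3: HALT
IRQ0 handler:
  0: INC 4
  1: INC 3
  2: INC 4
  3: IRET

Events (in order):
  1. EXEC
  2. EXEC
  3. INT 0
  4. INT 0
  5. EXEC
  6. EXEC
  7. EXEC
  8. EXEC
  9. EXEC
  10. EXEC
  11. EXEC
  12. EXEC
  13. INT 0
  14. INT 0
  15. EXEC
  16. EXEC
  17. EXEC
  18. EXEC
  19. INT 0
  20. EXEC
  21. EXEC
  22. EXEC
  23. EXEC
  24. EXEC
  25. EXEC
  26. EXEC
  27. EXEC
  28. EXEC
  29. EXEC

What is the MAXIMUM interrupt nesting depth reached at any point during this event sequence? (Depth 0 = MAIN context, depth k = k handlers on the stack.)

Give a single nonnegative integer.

Answer: 2

Derivation:
Event 1 (EXEC): [MAIN] PC=0: NOP [depth=0]
Event 2 (EXEC): [MAIN] PC=1: NOP [depth=0]
Event 3 (INT 0): INT 0 arrives: push (MAIN, PC=2), enter IRQ0 at PC=0 (depth now 1) [depth=1]
Event 4 (INT 0): INT 0 arrives: push (IRQ0, PC=0), enter IRQ0 at PC=0 (depth now 2) [depth=2]
Event 5 (EXEC): [IRQ0] PC=0: INC 4 -> ACC=4 [depth=2]
Event 6 (EXEC): [IRQ0] PC=1: INC 3 -> ACC=7 [depth=2]
Event 7 (EXEC): [IRQ0] PC=2: INC 4 -> ACC=11 [depth=2]
Event 8 (EXEC): [IRQ0] PC=3: IRET -> resume IRQ0 at PC=0 (depth now 1) [depth=1]
Event 9 (EXEC): [IRQ0] PC=0: INC 4 -> ACC=15 [depth=1]
Event 10 (EXEC): [IRQ0] PC=1: INC 3 -> ACC=18 [depth=1]
Event 11 (EXEC): [IRQ0] PC=2: INC 4 -> ACC=22 [depth=1]
Event 12 (EXEC): [IRQ0] PC=3: IRET -> resume MAIN at PC=2 (depth now 0) [depth=0]
Event 13 (INT 0): INT 0 arrives: push (MAIN, PC=2), enter IRQ0 at PC=0 (depth now 1) [depth=1]
Event 14 (INT 0): INT 0 arrives: push (IRQ0, PC=0), enter IRQ0 at PC=0 (depth now 2) [depth=2]
Event 15 (EXEC): [IRQ0] PC=0: INC 4 -> ACC=26 [depth=2]
Event 16 (EXEC): [IRQ0] PC=1: INC 3 -> ACC=29 [depth=2]
Event 17 (EXEC): [IRQ0] PC=2: INC 4 -> ACC=33 [depth=2]
Event 18 (EXEC): [IRQ0] PC=3: IRET -> resume IRQ0 at PC=0 (depth now 1) [depth=1]
Event 19 (INT 0): INT 0 arrives: push (IRQ0, PC=0), enter IRQ0 at PC=0 (depth now 2) [depth=2]
Event 20 (EXEC): [IRQ0] PC=0: INC 4 -> ACC=37 [depth=2]
Event 21 (EXEC): [IRQ0] PC=1: INC 3 -> ACC=40 [depth=2]
Event 22 (EXEC): [IRQ0] PC=2: INC 4 -> ACC=44 [depth=2]
Event 23 (EXEC): [IRQ0] PC=3: IRET -> resume IRQ0 at PC=0 (depth now 1) [depth=1]
Event 24 (EXEC): [IRQ0] PC=0: INC 4 -> ACC=48 [depth=1]
Event 25 (EXEC): [IRQ0] PC=1: INC 3 -> ACC=51 [depth=1]
Event 26 (EXEC): [IRQ0] PC=2: INC 4 -> ACC=55 [depth=1]
Event 27 (EXEC): [IRQ0] PC=3: IRET -> resume MAIN at PC=2 (depth now 0) [depth=0]
Event 28 (EXEC): [MAIN] PC=2: NOP [depth=0]
Event 29 (EXEC): [MAIN] PC=3: HALT [depth=0]
Max depth observed: 2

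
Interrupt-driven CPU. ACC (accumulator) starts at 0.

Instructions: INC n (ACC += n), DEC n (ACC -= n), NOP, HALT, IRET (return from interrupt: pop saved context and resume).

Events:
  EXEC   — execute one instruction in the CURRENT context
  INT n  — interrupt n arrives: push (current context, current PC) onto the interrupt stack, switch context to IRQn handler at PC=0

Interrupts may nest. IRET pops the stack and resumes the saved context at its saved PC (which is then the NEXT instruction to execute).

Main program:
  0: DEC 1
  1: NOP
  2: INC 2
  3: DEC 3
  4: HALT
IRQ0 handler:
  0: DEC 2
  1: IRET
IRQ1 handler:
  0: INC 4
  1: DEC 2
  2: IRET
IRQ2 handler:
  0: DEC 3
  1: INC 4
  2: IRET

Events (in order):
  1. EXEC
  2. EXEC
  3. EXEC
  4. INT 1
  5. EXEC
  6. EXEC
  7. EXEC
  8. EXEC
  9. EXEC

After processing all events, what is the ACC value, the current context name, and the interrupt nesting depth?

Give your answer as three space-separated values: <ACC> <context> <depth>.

Answer: 0 MAIN 0

Derivation:
Event 1 (EXEC): [MAIN] PC=0: DEC 1 -> ACC=-1
Event 2 (EXEC): [MAIN] PC=1: NOP
Event 3 (EXEC): [MAIN] PC=2: INC 2 -> ACC=1
Event 4 (INT 1): INT 1 arrives: push (MAIN, PC=3), enter IRQ1 at PC=0 (depth now 1)
Event 5 (EXEC): [IRQ1] PC=0: INC 4 -> ACC=5
Event 6 (EXEC): [IRQ1] PC=1: DEC 2 -> ACC=3
Event 7 (EXEC): [IRQ1] PC=2: IRET -> resume MAIN at PC=3 (depth now 0)
Event 8 (EXEC): [MAIN] PC=3: DEC 3 -> ACC=0
Event 9 (EXEC): [MAIN] PC=4: HALT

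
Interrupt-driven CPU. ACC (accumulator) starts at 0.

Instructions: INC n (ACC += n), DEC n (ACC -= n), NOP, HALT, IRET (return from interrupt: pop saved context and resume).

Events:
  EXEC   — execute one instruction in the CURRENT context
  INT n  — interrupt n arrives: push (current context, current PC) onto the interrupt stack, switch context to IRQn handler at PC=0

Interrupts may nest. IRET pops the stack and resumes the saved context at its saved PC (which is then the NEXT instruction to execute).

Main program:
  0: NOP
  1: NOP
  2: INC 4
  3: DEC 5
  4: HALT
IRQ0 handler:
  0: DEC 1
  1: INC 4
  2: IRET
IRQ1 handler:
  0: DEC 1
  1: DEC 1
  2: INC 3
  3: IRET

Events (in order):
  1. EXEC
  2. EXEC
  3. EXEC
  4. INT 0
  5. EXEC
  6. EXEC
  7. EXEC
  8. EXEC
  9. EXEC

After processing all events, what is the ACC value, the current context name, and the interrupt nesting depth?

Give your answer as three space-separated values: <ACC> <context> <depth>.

Answer: 2 MAIN 0

Derivation:
Event 1 (EXEC): [MAIN] PC=0: NOP
Event 2 (EXEC): [MAIN] PC=1: NOP
Event 3 (EXEC): [MAIN] PC=2: INC 4 -> ACC=4
Event 4 (INT 0): INT 0 arrives: push (MAIN, PC=3), enter IRQ0 at PC=0 (depth now 1)
Event 5 (EXEC): [IRQ0] PC=0: DEC 1 -> ACC=3
Event 6 (EXEC): [IRQ0] PC=1: INC 4 -> ACC=7
Event 7 (EXEC): [IRQ0] PC=2: IRET -> resume MAIN at PC=3 (depth now 0)
Event 8 (EXEC): [MAIN] PC=3: DEC 5 -> ACC=2
Event 9 (EXEC): [MAIN] PC=4: HALT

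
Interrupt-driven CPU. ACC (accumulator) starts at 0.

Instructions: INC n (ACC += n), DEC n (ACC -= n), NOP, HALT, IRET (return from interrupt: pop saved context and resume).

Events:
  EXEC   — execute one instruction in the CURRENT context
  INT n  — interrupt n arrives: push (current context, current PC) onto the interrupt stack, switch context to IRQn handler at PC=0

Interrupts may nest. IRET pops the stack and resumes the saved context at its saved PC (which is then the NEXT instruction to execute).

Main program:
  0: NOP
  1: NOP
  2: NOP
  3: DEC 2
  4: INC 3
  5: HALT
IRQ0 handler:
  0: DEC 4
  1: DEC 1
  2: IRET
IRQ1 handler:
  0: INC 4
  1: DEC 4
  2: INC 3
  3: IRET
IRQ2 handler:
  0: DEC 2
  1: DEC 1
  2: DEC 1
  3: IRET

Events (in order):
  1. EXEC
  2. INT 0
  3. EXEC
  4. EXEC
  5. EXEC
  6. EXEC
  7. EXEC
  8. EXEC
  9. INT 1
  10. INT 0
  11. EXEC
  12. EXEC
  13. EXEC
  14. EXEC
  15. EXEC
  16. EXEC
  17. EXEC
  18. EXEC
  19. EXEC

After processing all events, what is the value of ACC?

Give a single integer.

Event 1 (EXEC): [MAIN] PC=0: NOP
Event 2 (INT 0): INT 0 arrives: push (MAIN, PC=1), enter IRQ0 at PC=0 (depth now 1)
Event 3 (EXEC): [IRQ0] PC=0: DEC 4 -> ACC=-4
Event 4 (EXEC): [IRQ0] PC=1: DEC 1 -> ACC=-5
Event 5 (EXEC): [IRQ0] PC=2: IRET -> resume MAIN at PC=1 (depth now 0)
Event 6 (EXEC): [MAIN] PC=1: NOP
Event 7 (EXEC): [MAIN] PC=2: NOP
Event 8 (EXEC): [MAIN] PC=3: DEC 2 -> ACC=-7
Event 9 (INT 1): INT 1 arrives: push (MAIN, PC=4), enter IRQ1 at PC=0 (depth now 1)
Event 10 (INT 0): INT 0 arrives: push (IRQ1, PC=0), enter IRQ0 at PC=0 (depth now 2)
Event 11 (EXEC): [IRQ0] PC=0: DEC 4 -> ACC=-11
Event 12 (EXEC): [IRQ0] PC=1: DEC 1 -> ACC=-12
Event 13 (EXEC): [IRQ0] PC=2: IRET -> resume IRQ1 at PC=0 (depth now 1)
Event 14 (EXEC): [IRQ1] PC=0: INC 4 -> ACC=-8
Event 15 (EXEC): [IRQ1] PC=1: DEC 4 -> ACC=-12
Event 16 (EXEC): [IRQ1] PC=2: INC 3 -> ACC=-9
Event 17 (EXEC): [IRQ1] PC=3: IRET -> resume MAIN at PC=4 (depth now 0)
Event 18 (EXEC): [MAIN] PC=4: INC 3 -> ACC=-6
Event 19 (EXEC): [MAIN] PC=5: HALT

Answer: -6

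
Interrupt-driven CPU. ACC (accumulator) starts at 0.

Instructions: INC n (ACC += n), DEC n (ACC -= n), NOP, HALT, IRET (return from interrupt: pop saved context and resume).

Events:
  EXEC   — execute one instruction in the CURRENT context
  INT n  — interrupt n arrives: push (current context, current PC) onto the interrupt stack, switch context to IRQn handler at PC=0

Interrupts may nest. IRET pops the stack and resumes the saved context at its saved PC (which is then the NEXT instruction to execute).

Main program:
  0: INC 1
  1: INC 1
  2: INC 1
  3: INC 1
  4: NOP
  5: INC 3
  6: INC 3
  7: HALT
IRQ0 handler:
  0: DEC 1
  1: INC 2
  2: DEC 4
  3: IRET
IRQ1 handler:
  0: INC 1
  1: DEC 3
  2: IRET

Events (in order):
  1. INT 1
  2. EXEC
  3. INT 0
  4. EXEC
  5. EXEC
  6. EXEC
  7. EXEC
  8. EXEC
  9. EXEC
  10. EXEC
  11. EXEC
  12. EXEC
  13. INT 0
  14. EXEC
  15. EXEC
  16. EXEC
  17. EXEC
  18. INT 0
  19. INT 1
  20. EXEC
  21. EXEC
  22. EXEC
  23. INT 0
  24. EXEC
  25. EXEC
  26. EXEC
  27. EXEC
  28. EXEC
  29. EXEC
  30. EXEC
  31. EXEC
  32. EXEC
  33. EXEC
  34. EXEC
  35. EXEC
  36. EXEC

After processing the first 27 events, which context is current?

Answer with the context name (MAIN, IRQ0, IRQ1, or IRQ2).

Event 1 (INT 1): INT 1 arrives: push (MAIN, PC=0), enter IRQ1 at PC=0 (depth now 1)
Event 2 (EXEC): [IRQ1] PC=0: INC 1 -> ACC=1
Event 3 (INT 0): INT 0 arrives: push (IRQ1, PC=1), enter IRQ0 at PC=0 (depth now 2)
Event 4 (EXEC): [IRQ0] PC=0: DEC 1 -> ACC=0
Event 5 (EXEC): [IRQ0] PC=1: INC 2 -> ACC=2
Event 6 (EXEC): [IRQ0] PC=2: DEC 4 -> ACC=-2
Event 7 (EXEC): [IRQ0] PC=3: IRET -> resume IRQ1 at PC=1 (depth now 1)
Event 8 (EXEC): [IRQ1] PC=1: DEC 3 -> ACC=-5
Event 9 (EXEC): [IRQ1] PC=2: IRET -> resume MAIN at PC=0 (depth now 0)
Event 10 (EXEC): [MAIN] PC=0: INC 1 -> ACC=-4
Event 11 (EXEC): [MAIN] PC=1: INC 1 -> ACC=-3
Event 12 (EXEC): [MAIN] PC=2: INC 1 -> ACC=-2
Event 13 (INT 0): INT 0 arrives: push (MAIN, PC=3), enter IRQ0 at PC=0 (depth now 1)
Event 14 (EXEC): [IRQ0] PC=0: DEC 1 -> ACC=-3
Event 15 (EXEC): [IRQ0] PC=1: INC 2 -> ACC=-1
Event 16 (EXEC): [IRQ0] PC=2: DEC 4 -> ACC=-5
Event 17 (EXEC): [IRQ0] PC=3: IRET -> resume MAIN at PC=3 (depth now 0)
Event 18 (INT 0): INT 0 arrives: push (MAIN, PC=3), enter IRQ0 at PC=0 (depth now 1)
Event 19 (INT 1): INT 1 arrives: push (IRQ0, PC=0), enter IRQ1 at PC=0 (depth now 2)
Event 20 (EXEC): [IRQ1] PC=0: INC 1 -> ACC=-4
Event 21 (EXEC): [IRQ1] PC=1: DEC 3 -> ACC=-7
Event 22 (EXEC): [IRQ1] PC=2: IRET -> resume IRQ0 at PC=0 (depth now 1)
Event 23 (INT 0): INT 0 arrives: push (IRQ0, PC=0), enter IRQ0 at PC=0 (depth now 2)
Event 24 (EXEC): [IRQ0] PC=0: DEC 1 -> ACC=-8
Event 25 (EXEC): [IRQ0] PC=1: INC 2 -> ACC=-6
Event 26 (EXEC): [IRQ0] PC=2: DEC 4 -> ACC=-10
Event 27 (EXEC): [IRQ0] PC=3: IRET -> resume IRQ0 at PC=0 (depth now 1)

Answer: IRQ0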